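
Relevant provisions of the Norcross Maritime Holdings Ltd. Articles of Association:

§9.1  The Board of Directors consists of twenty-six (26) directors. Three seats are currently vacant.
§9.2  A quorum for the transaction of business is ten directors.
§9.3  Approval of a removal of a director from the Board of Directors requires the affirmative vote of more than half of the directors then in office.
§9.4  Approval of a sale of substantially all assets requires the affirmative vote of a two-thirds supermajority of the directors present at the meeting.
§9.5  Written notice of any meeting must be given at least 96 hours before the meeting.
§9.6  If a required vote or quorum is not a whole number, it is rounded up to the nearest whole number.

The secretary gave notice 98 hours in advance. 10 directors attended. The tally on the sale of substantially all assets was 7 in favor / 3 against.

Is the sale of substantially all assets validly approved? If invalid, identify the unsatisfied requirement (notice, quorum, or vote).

Valid — all requirements satisfied.

Notice: 98 hours given; 96 required (98 ≥ 96). Satisfied.
Quorum: 10 present; quorum is 10. Satisfied.
Vote: the sale of substantially all assets requires two-thirds of the directors present (10). 2/3 of 10 = 6.67, rounded up to 7, so 7 affirmative votes are needed; 7 voted in favor. Satisfied.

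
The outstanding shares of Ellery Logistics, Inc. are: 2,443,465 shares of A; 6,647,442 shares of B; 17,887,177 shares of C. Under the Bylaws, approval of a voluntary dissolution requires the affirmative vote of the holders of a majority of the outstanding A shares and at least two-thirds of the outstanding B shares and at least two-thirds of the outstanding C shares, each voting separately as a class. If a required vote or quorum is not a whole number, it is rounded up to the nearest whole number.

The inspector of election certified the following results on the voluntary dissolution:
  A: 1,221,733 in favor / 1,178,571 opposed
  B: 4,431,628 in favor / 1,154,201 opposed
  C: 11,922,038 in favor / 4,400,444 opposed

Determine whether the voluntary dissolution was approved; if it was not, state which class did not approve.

A: a majority of 2443465 is 1221733; 1,221,733 required, 1,221,733 in favor — approved.
B: 2/3 of 6647442 = 4431628; 4,431,628 required, 4,431,628 in favor — approved.
C: 2/3 of 17887177 = 11924784.67, rounded up to 11924785; 11,924,785 required, 11,922,038 in favor — not approved.

Not approved — the C shares did not give the required vote.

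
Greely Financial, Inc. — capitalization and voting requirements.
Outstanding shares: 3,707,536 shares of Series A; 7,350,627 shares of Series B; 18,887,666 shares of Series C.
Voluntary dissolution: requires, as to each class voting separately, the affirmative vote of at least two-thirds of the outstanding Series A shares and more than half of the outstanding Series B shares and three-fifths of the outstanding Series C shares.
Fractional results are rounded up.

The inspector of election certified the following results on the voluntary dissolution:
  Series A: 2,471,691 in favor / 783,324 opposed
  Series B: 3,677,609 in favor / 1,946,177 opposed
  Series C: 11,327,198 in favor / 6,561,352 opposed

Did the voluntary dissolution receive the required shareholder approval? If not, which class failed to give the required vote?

Not approved — the Series C shares did not give the required vote.

Series A: 2/3 of 3707536 = 2471690.67, rounded up to 2471691; 2,471,691 required, 2,471,691 in favor — approved.
Series B: a majority of 7350627 is 3675314; 3,675,314 required, 3,677,609 in favor — approved.
Series C: 3/5 of 18887666 = 11332599.60, rounded up to 11332600; 11,332,600 required, 11,327,198 in favor — not approved.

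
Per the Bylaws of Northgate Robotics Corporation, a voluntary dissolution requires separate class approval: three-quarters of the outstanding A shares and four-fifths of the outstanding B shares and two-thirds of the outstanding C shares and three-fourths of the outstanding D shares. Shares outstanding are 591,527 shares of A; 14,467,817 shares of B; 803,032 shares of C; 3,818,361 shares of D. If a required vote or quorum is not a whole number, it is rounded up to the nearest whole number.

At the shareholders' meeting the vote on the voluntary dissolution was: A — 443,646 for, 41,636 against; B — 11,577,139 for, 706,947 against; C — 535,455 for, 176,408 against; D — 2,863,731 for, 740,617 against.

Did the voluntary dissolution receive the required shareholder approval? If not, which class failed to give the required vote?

A: 3/4 of 591527 = 443645.25, rounded up to 443646; 443,646 required, 443,646 in favor — approved.
B: 4/5 of 14467817 = 11574253.60, rounded up to 11574254; 11,574,254 required, 11,577,139 in favor — approved.
C: 2/3 of 803032 = 535354.67, rounded up to 535355; 535,355 required, 535,455 in favor — approved.
D: 3/4 of 3818361 = 2863770.75, rounded up to 2863771; 2,863,771 required, 2,863,731 in favor — not approved.

Not approved — the D shares did not give the required vote.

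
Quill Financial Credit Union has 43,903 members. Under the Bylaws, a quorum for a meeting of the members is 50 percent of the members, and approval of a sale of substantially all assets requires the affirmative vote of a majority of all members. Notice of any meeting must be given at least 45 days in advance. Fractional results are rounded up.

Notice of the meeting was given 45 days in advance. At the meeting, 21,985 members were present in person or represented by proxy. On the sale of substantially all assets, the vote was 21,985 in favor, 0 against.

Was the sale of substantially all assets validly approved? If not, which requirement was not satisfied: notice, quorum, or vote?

Valid — all requirements satisfied.

Notice: 45 days given; 45 required. Satisfied.
Quorum: 50% of 43,903 = 21,951.50, rounded up to 21,952; 21,985 present. Satisfied.
Vote: requires a majority of all members (43,903); a majority of 43903 is 21952, so 21,952 needed; 21,985 in favor. Satisfied.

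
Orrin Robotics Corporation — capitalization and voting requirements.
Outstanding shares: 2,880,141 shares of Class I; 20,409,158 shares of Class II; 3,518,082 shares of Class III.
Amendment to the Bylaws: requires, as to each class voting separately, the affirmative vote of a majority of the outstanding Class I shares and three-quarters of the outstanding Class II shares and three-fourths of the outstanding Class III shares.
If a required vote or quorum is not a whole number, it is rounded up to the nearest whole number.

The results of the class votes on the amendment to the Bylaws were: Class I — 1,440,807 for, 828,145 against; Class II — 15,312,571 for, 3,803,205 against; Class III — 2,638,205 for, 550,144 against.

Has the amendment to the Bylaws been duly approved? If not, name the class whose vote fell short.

Not approved — the Class III shares did not give the required vote.

Class I: a majority of 2880141 is 1440071; 1,440,071 required, 1,440,807 in favor — approved.
Class II: 3/4 of 20409158 = 15306868.50, rounded up to 15306869; 15,306,869 required, 15,312,571 in favor — approved.
Class III: 3/4 of 3518082 = 2638561.50, rounded up to 2638562; 2,638,562 required, 2,638,205 in favor — not approved.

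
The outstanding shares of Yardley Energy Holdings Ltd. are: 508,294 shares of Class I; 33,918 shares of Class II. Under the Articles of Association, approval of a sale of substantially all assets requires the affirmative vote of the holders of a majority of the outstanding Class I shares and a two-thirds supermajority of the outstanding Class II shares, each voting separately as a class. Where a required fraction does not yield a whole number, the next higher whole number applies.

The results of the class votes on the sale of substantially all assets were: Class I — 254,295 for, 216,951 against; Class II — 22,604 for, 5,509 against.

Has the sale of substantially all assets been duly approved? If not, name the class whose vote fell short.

Not approved — the Class II shares did not give the required vote.

Class I: a majority of 508294 is 254148; 254,148 required, 254,295 in favor — approved.
Class II: 2/3 of 33918 = 22612; 22,612 required, 22,604 in favor — not approved.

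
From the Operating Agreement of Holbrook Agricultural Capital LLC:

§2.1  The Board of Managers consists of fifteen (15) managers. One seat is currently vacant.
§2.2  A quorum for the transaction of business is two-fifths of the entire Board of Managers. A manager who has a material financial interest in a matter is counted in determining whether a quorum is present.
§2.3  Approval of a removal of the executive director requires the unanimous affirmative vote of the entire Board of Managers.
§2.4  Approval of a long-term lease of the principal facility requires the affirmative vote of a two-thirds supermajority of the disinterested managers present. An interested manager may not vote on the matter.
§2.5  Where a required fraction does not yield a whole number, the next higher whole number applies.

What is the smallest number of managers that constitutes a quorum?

6

2/5 of 15 = 6.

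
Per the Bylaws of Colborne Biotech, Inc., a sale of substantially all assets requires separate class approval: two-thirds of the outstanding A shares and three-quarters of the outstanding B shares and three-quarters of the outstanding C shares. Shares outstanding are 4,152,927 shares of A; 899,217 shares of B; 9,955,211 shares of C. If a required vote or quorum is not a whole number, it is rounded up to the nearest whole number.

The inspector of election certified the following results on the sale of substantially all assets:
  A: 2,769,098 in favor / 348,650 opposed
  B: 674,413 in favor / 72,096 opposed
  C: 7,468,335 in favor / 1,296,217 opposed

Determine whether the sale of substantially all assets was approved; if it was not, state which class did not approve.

Approved — every class gave the required vote.

A: 2/3 of 4152927 = 2768618; 2,768,618 required, 2,769,098 in favor — approved.
B: 3/4 of 899217 = 674412.75, rounded up to 674413; 674,413 required, 674,413 in favor — approved.
C: 3/4 of 9955211 = 7466408.25, rounded up to 7466409; 7,466,409 required, 7,468,335 in favor — approved.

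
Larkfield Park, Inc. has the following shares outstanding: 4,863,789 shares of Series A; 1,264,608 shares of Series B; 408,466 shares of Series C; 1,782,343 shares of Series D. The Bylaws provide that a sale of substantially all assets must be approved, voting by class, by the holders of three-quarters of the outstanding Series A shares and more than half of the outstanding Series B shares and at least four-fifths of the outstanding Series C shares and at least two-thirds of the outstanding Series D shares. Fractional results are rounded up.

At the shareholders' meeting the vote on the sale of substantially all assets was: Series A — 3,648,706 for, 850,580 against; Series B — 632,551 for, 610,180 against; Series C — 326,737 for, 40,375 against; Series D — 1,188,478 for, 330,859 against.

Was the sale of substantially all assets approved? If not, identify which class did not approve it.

Series A: 3/4 of 4863789 = 3647841.75, rounded up to 3647842; 3,647,842 required, 3,648,706 in favor — approved.
Series B: a majority of 1264608 is 632305; 632,305 required, 632,551 in favor — approved.
Series C: 4/5 of 408466 = 326772.80, rounded up to 326773; 326,773 required, 326,737 in favor — not approved.
Series D: 2/3 of 1782343 = 1188228.67, rounded up to 1188229; 1,188,229 required, 1,188,478 in favor — approved.

Not approved — the Series C shares did not give the required vote.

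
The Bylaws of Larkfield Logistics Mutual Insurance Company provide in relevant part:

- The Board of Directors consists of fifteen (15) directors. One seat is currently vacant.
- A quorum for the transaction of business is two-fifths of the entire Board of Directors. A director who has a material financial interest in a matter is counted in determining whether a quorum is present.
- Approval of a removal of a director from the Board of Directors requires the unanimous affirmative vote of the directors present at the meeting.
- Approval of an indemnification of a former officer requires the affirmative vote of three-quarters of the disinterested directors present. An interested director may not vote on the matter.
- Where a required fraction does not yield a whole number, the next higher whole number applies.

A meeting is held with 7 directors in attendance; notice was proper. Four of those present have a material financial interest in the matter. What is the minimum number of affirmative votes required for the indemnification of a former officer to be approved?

The indemnification of a former officer requires three-fourths of the disinterested directors present (7 − 4 = 3).
3/4 of 3 = 2.25, rounded up to 3.

3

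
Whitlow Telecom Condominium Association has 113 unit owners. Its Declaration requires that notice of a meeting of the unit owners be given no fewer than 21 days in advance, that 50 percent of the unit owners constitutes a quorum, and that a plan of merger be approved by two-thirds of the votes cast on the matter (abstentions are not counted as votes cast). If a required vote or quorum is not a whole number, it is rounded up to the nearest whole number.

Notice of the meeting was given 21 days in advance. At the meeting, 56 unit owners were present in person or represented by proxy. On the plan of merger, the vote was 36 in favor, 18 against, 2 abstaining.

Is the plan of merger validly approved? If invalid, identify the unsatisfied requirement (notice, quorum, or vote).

Notice: 21 days given; 21 required. Satisfied.
Quorum: 50% of 113 = 56.50, rounded up to 57; 56 present. Not satisfied.
Vote: requires two-thirds of the votes cast (56 − 2 abstaining = 54); 2/3 of 54 = 36, so 36 needed; 36 in favor. Satisfied.

Invalid — quorum requirement not satisfied.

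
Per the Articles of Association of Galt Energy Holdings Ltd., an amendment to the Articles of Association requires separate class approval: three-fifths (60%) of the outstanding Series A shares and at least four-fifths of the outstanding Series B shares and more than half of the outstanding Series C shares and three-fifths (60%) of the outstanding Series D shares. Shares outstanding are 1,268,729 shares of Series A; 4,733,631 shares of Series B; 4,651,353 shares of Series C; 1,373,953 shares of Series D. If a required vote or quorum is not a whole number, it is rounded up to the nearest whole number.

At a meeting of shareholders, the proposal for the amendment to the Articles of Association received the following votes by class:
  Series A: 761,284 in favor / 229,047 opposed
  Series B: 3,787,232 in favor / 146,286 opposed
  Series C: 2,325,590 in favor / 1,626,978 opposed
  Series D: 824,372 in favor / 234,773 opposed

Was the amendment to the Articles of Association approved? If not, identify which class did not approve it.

Series A: 3/5 of 1268729 = 761237.40, rounded up to 761238; 761,238 required, 761,284 in favor — approved.
Series B: 4/5 of 4733631 = 3786904.80, rounded up to 3786905; 3,786,905 required, 3,787,232 in favor — approved.
Series C: a majority of 4651353 is 2325677; 2,325,677 required, 2,325,590 in favor — not approved.
Series D: 3/5 of 1373953 = 824371.80, rounded up to 824372; 824,372 required, 824,372 in favor — approved.

Not approved — the Series C shares did not give the required vote.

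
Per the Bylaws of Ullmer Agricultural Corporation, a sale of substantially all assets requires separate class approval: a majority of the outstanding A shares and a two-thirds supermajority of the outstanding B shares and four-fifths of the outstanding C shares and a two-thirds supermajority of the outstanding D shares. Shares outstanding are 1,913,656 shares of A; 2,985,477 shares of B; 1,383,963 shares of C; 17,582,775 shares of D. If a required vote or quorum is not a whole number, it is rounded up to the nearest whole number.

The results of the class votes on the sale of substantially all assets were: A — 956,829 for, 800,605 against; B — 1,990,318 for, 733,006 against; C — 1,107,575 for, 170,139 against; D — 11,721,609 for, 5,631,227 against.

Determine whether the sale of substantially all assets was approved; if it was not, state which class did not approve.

Not approved — the D shares did not give the required vote.

A: a majority of 1913656 is 956829; 956,829 required, 956,829 in favor — approved.
B: 2/3 of 2985477 = 1990318; 1,990,318 required, 1,990,318 in favor — approved.
C: 4/5 of 1383963 = 1107170.40, rounded up to 1107171; 1,107,171 required, 1,107,575 in favor — approved.
D: 2/3 of 17582775 = 11721850; 11,721,850 required, 11,721,609 in favor — not approved.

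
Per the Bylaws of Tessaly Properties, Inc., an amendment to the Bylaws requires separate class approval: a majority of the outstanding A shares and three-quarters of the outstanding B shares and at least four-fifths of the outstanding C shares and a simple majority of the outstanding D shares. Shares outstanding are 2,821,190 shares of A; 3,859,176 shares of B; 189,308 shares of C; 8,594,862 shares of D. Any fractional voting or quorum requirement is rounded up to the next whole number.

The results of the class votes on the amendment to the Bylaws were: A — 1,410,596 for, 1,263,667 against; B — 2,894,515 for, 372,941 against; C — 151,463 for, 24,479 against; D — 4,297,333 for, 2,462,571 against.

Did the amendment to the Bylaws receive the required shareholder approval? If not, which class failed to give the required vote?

A: a majority of 2821190 is 1410596; 1,410,596 required, 1,410,596 in favor — approved.
B: 3/4 of 3859176 = 2894382; 2,894,382 required, 2,894,515 in favor — approved.
C: 4/5 of 189308 = 151446.40, rounded up to 151447; 151,447 required, 151,463 in favor — approved.
D: a majority of 8594862 is 4297432; 4,297,432 required, 4,297,333 in favor — not approved.

Not approved — the D shares did not give the required vote.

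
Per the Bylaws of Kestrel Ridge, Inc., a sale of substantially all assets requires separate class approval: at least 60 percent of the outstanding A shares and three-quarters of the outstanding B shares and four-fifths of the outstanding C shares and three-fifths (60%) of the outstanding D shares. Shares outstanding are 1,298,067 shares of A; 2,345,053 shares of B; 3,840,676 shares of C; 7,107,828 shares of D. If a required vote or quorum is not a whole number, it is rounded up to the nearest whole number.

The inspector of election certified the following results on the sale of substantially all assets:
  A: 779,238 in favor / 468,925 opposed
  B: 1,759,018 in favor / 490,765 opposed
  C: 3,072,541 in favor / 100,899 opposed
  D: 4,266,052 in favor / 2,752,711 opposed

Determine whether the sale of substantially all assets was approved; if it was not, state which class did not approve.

Approved — every class gave the required vote.

A: 3/5 of 1298067 = 778840.20, rounded up to 778841; 778,841 required, 779,238 in favor — approved.
B: 3/4 of 2345053 = 1758789.75, rounded up to 1758790; 1,758,790 required, 1,759,018 in favor — approved.
C: 4/5 of 3840676 = 3072540.80, rounded up to 3072541; 3,072,541 required, 3,072,541 in favor — approved.
D: 3/5 of 7107828 = 4264696.80, rounded up to 4264697; 4,264,697 required, 4,266,052 in favor — approved.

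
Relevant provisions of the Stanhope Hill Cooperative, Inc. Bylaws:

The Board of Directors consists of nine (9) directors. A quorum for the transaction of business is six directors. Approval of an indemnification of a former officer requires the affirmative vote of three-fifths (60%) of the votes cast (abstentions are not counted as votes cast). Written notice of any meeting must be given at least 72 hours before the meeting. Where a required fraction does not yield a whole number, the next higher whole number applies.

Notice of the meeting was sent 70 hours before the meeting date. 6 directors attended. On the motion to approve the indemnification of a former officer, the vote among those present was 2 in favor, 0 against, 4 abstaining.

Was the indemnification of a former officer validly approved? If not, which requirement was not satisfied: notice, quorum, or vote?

Invalid — notice requirement not satisfied.

Notice: 70 hours given; 72 required (70 < 72). Not satisfied.
Quorum: 6 present; quorum is 6. Satisfied.
Vote: the indemnification of a former officer requires three-fifths of the votes cast (6 present − 4 abstaining = 2). 3/5 of 2 = 1.20, rounded up to 2, so 2 affirmative votes are needed; 2 voted in favor. Satisfied.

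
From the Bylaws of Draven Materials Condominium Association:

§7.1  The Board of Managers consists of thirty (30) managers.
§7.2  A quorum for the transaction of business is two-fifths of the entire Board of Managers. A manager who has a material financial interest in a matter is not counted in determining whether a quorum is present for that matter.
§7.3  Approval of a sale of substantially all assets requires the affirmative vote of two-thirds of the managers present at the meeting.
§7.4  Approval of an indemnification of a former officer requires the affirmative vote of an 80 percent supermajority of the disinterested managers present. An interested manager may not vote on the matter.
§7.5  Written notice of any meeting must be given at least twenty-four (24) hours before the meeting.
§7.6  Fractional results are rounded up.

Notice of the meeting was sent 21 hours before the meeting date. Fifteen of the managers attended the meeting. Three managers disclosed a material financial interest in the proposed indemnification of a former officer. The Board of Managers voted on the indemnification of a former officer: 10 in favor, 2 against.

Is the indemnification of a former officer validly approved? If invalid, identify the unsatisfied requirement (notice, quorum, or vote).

Notice: 21 hours given; 24 required (21 < 24). Not satisfied.
Quorum: 15 present, but the 3 interested managers do not count, leaving 12. Quorum is 12. Satisfied.
Vote: the indemnification of a former officer requires four-fifths of the disinterested managers present (15 − 3 = 12). 4/5 of 12 = 9.60, rounded up to 10, so 10 affirmative votes are needed; 10 voted in favor. Satisfied.

Invalid — notice requirement not satisfied.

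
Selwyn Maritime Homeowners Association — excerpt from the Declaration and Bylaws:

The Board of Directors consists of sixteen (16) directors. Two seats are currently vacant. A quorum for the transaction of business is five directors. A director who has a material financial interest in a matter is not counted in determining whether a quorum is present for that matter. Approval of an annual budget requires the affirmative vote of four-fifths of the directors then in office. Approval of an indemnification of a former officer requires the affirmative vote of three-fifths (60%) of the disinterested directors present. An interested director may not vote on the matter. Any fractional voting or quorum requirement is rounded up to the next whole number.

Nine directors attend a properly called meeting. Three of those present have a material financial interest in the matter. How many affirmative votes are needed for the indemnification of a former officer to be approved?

4

The indemnification of a former officer requires three-fifths of the disinterested directors present (9 − 3 = 6).
3/5 of 6 = 3.60, rounded up to 4.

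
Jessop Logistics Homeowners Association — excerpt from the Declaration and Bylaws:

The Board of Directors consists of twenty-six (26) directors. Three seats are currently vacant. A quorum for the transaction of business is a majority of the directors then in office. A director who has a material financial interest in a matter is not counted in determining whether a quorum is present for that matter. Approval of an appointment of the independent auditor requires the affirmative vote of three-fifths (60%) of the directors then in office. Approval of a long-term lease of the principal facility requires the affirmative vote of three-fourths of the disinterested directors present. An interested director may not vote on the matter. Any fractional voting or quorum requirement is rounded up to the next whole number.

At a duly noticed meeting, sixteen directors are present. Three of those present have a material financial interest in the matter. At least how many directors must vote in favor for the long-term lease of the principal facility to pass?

10

The long-term lease of the principal facility requires three-fourths of the disinterested directors present (16 − 3 = 13).
3/4 of 13 = 9.75, rounded up to 10.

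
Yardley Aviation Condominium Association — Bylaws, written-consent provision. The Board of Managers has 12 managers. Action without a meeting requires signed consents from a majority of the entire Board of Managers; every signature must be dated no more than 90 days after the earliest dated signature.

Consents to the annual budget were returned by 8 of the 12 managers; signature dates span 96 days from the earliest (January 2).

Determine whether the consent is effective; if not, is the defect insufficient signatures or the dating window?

Not effective — dating-window requirement not satisfied.

Signatures required: a majority of 12 — a majority of 12 is 7, so 7 needed; 8 signed. Sufficient.
Dating window: the latest signature is 96 days after the earliest; the limit is 90 days. Outside the window.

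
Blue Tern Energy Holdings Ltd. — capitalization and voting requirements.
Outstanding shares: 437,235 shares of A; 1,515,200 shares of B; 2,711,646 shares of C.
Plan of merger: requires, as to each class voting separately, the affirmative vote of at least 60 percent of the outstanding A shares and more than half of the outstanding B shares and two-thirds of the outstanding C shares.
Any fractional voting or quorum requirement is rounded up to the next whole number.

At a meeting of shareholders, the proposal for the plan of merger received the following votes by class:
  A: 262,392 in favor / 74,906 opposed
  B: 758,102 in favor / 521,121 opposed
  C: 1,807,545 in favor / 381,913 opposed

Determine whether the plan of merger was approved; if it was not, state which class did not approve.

A: 3/5 of 437235 = 262341; 262,341 required, 262,392 in favor — approved.
B: a majority of 1515200 is 757601; 757,601 required, 758,102 in favor — approved.
C: 2/3 of 2711646 = 1807764; 1,807,764 required, 1,807,545 in favor — not approved.

Not approved — the C shares did not give the required vote.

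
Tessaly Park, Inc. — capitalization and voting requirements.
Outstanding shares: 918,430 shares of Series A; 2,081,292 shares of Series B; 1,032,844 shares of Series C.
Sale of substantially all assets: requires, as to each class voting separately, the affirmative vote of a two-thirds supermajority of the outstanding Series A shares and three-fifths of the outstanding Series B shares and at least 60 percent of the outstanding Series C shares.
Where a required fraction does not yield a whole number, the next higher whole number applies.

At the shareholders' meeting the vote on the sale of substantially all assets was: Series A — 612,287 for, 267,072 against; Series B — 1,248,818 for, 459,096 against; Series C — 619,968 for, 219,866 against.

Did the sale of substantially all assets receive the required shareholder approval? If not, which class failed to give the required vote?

Series A: 2/3 of 918430 = 612286.67, rounded up to 612287; 612,287 required, 612,287 in favor — approved.
Series B: 3/5 of 2081292 = 1248775.20, rounded up to 1248776; 1,248,776 required, 1,248,818 in favor — approved.
Series C: 3/5 of 1032844 = 619706.40, rounded up to 619707; 619,707 required, 619,968 in favor — approved.

Approved — every class gave the required vote.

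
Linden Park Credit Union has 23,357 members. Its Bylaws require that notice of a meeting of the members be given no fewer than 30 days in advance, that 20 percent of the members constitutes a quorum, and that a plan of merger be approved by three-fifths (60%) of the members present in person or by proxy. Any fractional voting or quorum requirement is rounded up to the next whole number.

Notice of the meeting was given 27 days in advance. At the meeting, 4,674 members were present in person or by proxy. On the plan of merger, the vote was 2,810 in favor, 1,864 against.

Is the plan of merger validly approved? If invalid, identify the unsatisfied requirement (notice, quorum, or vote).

Invalid — notice requirement not satisfied.

Notice: 27 days given; 30 required. Not satisfied.
Quorum: 20% of 23,357 = 4,671.40, rounded up to 4,672; 4,674 present. Satisfied.
Vote: requires three-fifths of those present (4,674); 3/5 of 4674 = 2804.40, rounded up to 2805, so 2,805 needed; 2,810 in favor. Satisfied.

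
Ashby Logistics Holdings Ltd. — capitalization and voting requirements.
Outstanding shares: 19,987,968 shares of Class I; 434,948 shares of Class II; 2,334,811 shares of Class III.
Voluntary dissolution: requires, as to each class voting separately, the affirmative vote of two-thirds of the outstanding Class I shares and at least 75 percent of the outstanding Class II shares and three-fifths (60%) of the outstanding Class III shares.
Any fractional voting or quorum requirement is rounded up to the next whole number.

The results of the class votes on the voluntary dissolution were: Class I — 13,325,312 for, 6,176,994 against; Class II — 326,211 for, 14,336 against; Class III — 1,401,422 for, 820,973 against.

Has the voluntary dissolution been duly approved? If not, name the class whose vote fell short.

Approved — every class gave the required vote.

Class I: 2/3 of 19987968 = 13325312; 13,325,312 required, 13,325,312 in favor — approved.
Class II: 3/4 of 434948 = 326211; 326,211 required, 326,211 in favor — approved.
Class III: 3/5 of 2334811 = 1400886.60, rounded up to 1400887; 1,400,887 required, 1,401,422 in favor — approved.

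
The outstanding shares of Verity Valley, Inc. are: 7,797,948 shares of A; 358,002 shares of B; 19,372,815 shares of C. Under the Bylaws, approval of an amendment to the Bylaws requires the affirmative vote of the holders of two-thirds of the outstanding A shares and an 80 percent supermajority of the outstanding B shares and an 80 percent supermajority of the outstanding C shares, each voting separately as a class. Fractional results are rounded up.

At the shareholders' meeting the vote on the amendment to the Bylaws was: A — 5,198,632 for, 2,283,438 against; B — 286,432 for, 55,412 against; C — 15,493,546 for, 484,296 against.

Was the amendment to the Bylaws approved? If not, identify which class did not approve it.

Not approved — the C shares did not give the required vote.

A: 2/3 of 7797948 = 5198632; 5,198,632 required, 5,198,632 in favor — approved.
B: 4/5 of 358002 = 286401.60, rounded up to 286402; 286,402 required, 286,432 in favor — approved.
C: 4/5 of 19372815 = 15498252; 15,498,252 required, 15,493,546 in favor — not approved.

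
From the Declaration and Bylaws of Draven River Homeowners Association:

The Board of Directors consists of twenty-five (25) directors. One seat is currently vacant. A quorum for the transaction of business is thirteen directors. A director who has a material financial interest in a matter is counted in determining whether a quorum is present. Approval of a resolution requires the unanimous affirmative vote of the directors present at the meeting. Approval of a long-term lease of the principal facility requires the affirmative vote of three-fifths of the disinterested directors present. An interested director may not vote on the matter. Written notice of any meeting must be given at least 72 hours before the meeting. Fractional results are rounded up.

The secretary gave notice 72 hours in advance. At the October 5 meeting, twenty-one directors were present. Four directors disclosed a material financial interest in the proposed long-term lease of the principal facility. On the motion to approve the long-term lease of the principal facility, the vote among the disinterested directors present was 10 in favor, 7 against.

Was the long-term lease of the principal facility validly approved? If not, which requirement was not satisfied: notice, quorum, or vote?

Notice: 72 hours given; 72 required (72 ≥ 72). Satisfied.
Quorum: 21 present (interested directors count toward quorum); quorum is 13. Satisfied.
Vote: the long-term lease of the principal facility requires three-fifths of the disinterested directors present (21 − 4 = 17). 3/5 of 17 = 10.20, rounded up to 11, so 11 affirmative votes are needed; 10 voted in favor. Not satisfied.

Invalid — vote requirement not satisfied.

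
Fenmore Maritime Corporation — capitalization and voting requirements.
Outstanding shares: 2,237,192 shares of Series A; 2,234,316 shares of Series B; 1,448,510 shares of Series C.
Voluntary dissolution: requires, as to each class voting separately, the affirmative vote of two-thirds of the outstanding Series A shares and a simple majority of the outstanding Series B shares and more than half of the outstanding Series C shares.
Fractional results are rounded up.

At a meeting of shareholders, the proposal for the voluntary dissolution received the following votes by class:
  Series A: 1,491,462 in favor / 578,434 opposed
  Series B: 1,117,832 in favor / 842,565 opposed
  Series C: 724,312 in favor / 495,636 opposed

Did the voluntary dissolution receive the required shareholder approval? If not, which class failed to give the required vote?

Series A: 2/3 of 2237192 = 1491461.33, rounded up to 1491462; 1,491,462 required, 1,491,462 in favor — approved.
Series B: a majority of 2234316 is 1117159; 1,117,159 required, 1,117,832 in favor — approved.
Series C: a majority of 1448510 is 724256; 724,256 required, 724,312 in favor — approved.

Approved — every class gave the required vote.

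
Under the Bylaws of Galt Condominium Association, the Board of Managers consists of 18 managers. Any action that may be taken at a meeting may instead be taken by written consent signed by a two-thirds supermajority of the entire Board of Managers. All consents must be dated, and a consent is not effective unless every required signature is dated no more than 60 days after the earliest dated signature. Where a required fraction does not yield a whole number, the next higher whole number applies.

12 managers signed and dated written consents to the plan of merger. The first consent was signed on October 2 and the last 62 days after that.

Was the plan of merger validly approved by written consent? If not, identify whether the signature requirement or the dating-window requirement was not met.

Signatures required: a two-thirds supermajority of 18 — 2/3 of 18 = 12, so 12 needed; 12 signed. Sufficient.
Dating window: the latest signature is 62 days after the earliest; the limit is 60 days. Outside the window.

Not effective — dating-window requirement not satisfied.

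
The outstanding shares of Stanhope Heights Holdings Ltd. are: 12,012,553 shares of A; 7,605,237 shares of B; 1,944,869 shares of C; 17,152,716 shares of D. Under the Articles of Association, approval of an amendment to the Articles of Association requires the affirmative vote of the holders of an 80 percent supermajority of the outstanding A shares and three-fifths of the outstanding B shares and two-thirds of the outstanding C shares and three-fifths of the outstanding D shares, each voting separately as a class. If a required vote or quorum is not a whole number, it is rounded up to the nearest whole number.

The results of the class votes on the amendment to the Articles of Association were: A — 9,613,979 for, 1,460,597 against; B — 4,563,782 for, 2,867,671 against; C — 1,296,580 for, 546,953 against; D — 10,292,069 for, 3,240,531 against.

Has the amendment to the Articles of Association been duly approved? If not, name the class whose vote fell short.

Approved — every class gave the required vote.

A: 4/5 of 12012553 = 9610042.40, rounded up to 9610043; 9,610,043 required, 9,613,979 in favor — approved.
B: 3/5 of 7605237 = 4563142.20, rounded up to 4563143; 4,563,143 required, 4,563,782 in favor — approved.
C: 2/3 of 1944869 = 1296579.33, rounded up to 1296580; 1,296,580 required, 1,296,580 in favor — approved.
D: 3/5 of 17152716 = 10291629.60, rounded up to 10291630; 10,291,630 required, 10,292,069 in favor — approved.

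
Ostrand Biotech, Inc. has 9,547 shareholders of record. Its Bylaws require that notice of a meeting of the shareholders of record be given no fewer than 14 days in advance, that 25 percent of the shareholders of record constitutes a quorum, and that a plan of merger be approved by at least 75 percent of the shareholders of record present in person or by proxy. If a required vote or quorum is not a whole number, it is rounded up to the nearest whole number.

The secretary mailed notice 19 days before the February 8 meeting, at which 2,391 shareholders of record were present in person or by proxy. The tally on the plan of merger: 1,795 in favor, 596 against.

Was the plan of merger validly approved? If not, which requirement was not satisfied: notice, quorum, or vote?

Valid — all requirements satisfied.

Notice: 19 days given; 14 required. Satisfied.
Quorum: 25% of 9,547 = 2,386.75, rounded up to 2,387; 2,391 present. Satisfied.
Vote: requires three-fourths of those present (2,391); 3/4 of 2391 = 1793.25, rounded up to 1794, so 1,794 needed; 1,795 in favor. Satisfied.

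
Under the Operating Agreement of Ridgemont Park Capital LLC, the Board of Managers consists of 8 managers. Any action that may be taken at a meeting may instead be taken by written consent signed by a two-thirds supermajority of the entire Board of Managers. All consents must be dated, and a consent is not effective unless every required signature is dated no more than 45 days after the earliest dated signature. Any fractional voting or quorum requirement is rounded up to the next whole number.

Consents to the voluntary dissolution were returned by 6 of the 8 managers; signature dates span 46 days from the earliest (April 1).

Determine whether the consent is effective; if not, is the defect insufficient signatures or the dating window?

Signatures required: a two-thirds supermajority of 8 — 2/3 of 8 = 5.33, rounded up to 6, so 6 needed; 6 signed. Sufficient.
Dating window: the latest signature is 46 days after the earliest; the limit is 45 days. Outside the window.

Not effective — dating-window requirement not satisfied.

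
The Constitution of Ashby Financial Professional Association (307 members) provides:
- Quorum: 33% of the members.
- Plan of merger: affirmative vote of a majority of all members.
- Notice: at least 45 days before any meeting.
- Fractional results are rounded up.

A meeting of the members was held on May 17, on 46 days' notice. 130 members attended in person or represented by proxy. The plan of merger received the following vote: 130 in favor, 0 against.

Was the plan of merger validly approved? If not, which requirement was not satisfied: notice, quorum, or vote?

Notice: 46 days given; 45 required. Satisfied.
Quorum: 33% of 307 = 101.31, rounded up to 102; 130 present. Satisfied.
Vote: requires a majority of all members (307); a majority of 307 is 154, so 154 needed; 130 in favor. Not satisfied.

Invalid — vote requirement not satisfied.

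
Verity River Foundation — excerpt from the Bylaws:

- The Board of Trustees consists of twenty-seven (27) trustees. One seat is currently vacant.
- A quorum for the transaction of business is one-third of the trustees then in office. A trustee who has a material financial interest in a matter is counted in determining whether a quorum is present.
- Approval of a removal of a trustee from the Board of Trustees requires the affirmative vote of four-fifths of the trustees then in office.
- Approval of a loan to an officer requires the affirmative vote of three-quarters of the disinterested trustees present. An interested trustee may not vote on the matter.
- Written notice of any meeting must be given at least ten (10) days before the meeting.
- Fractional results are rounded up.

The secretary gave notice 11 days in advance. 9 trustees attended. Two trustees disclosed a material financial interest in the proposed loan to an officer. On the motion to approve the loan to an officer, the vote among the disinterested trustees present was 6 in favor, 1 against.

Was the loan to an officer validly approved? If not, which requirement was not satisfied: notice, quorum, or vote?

Notice: 11 days given; 10 required (11 ≥ 10). Satisfied.
Quorum: 9 present (interested trustees count toward quorum); quorum is 9. Satisfied.
Vote: the loan to an officer requires three-fourths of the disinterested trustees present (9 − 2 = 7). 3/4 of 7 = 5.25, rounded up to 6, so 6 affirmative votes are needed; 6 voted in favor. Satisfied.

Valid — all requirements satisfied.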